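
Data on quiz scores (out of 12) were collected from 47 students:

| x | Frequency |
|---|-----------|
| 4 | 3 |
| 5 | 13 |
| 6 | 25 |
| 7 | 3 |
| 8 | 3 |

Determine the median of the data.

6

Cumulative frequencies: 3, 16, 41, 44, 47
n = 47, so the median is the value in position (n+1)/2 = 24.
Position 24 falls at value 6.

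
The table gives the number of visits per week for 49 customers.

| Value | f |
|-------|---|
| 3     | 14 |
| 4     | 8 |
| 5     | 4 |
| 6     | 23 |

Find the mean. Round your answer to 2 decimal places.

4.73

Values: 3, 4, 5, 6
Σfx = 14×3 + 8×4 + 4×5 + 23×6 = 232
n = Σf = 49
Mean = 232 / 49 = 4.7347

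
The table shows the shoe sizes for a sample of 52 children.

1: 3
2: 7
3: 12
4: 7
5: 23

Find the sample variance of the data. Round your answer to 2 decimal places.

1.71

Values: 1, 2, 3, 4, 5
n = 52, Σfx = 196, mean = 3.7692
Σfx² = 826
Σf(x − x̄)² = Σfx² − (Σfx)²/n = 826 − 196²/52 = 87.2308
Sample variance = 87.2308 / 51 = 1.7104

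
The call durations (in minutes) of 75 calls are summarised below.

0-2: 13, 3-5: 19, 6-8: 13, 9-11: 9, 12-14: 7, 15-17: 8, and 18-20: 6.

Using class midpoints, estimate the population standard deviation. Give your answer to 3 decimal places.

5.660

Midpoints: 1, 4, 7, 10, 13, 16, 19
n = 75, Σfm = 603, mean = 8.0400
Σfm² = 7251
Σf(m − x̄)² = Σfm² − (Σfm)²/n = 7251 − 603²/75 = 2402.8800
Population variance = 2402.8800 / 75 = 32.0384
Standard deviation = √32.0384 = 5.6602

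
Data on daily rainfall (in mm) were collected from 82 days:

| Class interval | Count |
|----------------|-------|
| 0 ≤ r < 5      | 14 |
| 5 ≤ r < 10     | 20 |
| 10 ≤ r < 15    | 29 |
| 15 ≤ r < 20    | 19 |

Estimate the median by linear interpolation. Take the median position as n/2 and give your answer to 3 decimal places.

11.207

Cumulative frequencies: 14, 34, 63, 82
n = 82; position = n/2 = 41.
This falls in the class 10 ≤ r < 15: L = 10, F = 34, f = 29, h = 5.
Median ≈ 10 + ((41 − 34) / 29) × 5 = 11.2069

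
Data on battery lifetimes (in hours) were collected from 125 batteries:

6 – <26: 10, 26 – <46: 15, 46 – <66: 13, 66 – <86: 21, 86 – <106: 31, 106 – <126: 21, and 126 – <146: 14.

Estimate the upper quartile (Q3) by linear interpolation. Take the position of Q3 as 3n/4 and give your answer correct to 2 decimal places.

109.57

Cumulative frequencies: 10, 25, 38, 59, 90, 111, 125
n = 125; position = 3n/4 = 93.75.
This falls in the class 106 – <126: L = 106, F = 90, f = 21, h = 20.
Upper quartile ≈ 106 + ((93.75 − 90) / 21) × 20 = 109.5714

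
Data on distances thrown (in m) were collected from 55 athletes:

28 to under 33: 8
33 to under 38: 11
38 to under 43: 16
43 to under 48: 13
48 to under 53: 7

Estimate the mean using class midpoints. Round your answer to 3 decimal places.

40.500

Midpoints: 30.5, 35.5, 40.5, 45.5, 50.5
Σfm = 8×30.5 + 11×35.5 + 16×40.5 + 13×45.5 + 7×50.5 = 2227.5
n = Σf = 55
Mean = 2227.5 / 55 = 40.5000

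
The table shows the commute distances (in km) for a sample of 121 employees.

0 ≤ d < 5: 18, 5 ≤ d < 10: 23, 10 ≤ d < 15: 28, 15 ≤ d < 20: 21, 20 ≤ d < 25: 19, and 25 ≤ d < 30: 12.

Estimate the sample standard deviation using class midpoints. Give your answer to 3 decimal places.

7.763

Midpoints: 2.5, 7.5, 12.5, 17.5, 22.5, 27.5
n = 121, Σfm = 1692.5, mean = 13.9876
Σfm² = 30906.25
Σf(m − x̄)² = Σfm² − (Σfm)²/n = 30906.25 − 1692.5²/121 = 7232.2314
Sample variance = 7232.2314 / 120 = 60.2686
Standard deviation = √60.2686 = 7.7633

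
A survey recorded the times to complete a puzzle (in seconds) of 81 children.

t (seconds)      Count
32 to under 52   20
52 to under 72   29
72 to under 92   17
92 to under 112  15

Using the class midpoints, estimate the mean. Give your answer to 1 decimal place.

68.7

Midpoints: 42, 62, 82, 102
Σfm = 20×42 + 29×62 + 17×82 + 15×102 = 5562
n = Σf = 81
Mean = 5562 / 81 = 68.6667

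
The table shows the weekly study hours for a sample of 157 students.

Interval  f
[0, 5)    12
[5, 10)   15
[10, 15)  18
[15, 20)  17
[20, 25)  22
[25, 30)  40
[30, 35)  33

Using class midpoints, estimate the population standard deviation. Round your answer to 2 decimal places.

9.59

Midpoints: 2.5, 7.5, 12.5, 17.5, 22.5, 27.5, 32.5
n = 157, Σfm = 3332.5, mean = 21.2261
Σfm² = 85181.25
Σf(m − x̄)² = Σfm² − (Σfm)²/n = 85181.25 − 3332.5²/157 = 14445.2229
Population variance = 14445.2229 / 157 = 92.0078
Standard deviation = √92.0078 = 9.5921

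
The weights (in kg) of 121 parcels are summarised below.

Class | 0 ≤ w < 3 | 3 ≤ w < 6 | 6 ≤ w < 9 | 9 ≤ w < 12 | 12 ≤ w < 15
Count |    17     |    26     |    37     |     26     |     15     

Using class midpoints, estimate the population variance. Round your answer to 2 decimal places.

13.38

Midpoints: 1.5, 4.5, 7.5, 10.5, 13.5
n = 121, Σfm = 895.5, mean = 7.4008
Σfm² = 8246.25
Σf(m − x̄)² = Σfm² − (Σfm)²/n = 8246.25 − 895.5²/121 = 1618.8099
Population variance = 1618.8099 / 121 = 13.3786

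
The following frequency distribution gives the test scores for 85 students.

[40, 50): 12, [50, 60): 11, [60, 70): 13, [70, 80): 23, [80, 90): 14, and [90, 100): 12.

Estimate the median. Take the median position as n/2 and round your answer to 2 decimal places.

Cumulative frequencies: 12, 23, 36, 59, 73, 85
n = 85; position = n/2 = 42.5.
This falls in the class [70, 80): L = 70, F = 36, f = 23, h = 10.
Median ≈ 70 + ((42.5 − 36) / 23) × 10 = 72.8261

72.83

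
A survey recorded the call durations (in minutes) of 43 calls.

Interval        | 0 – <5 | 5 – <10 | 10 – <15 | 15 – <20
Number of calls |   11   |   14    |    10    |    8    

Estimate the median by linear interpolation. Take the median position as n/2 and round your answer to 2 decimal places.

Cumulative frequencies: 11, 25, 35, 43
n = 43; position = n/2 = 21.5.
This falls in the class 5 – <10: L = 5, F = 11, f = 14, h = 5.
Median ≈ 5 + ((21.5 − 11) / 14) × 5 = 8.7500

8.75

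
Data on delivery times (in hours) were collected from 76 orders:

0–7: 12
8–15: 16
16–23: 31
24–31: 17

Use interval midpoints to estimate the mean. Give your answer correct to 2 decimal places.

Midpoints: 3.5, 11.5, 19.5, 27.5
Σfm = 12×3.5 + 16×11.5 + 31×19.5 + 17×27.5 = 1298
n = Σf = 76
Mean = 1298 / 76 = 17.0789

17.08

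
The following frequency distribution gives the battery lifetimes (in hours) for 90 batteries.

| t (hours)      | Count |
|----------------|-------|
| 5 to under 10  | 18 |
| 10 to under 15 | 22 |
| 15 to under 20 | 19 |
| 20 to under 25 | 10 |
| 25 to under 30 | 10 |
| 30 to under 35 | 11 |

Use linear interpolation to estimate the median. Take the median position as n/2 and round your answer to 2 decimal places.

16.32

Cumulative frequencies: 18, 40, 59, 69, 79, 90
n = 90; position = n/2 = 45.
This falls in the class 15 to under 20: L = 15, F = 40, f = 19, h = 5.
Median ≈ 15 + ((45 − 40) / 19) × 5 = 16.3158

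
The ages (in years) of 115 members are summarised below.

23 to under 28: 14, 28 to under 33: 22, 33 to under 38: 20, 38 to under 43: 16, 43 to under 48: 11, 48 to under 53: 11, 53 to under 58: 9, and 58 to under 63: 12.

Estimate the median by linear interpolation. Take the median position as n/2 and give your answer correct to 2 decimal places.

38.47

Cumulative frequencies: 14, 36, 56, 72, 83, 94, 103, 115
n = 115; position = n/2 = 57.5.
This falls in the class 38 to under 43: L = 38, F = 56, f = 16, h = 5.
Median ≈ 38 + ((57.5 − 56) / 16) × 5 = 38.4688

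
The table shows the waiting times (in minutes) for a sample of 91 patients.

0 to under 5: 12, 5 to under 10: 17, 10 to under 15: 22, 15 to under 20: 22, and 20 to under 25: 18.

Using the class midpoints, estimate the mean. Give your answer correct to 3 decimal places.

Midpoints: 2.5, 7.5, 12.5, 17.5, 22.5
Σfm = 12×2.5 + 17×7.5 + 22×12.5 + 22×17.5 + 18×22.5 = 1222.5
n = Σf = 91
Mean = 1222.5 / 91 = 13.4341

13.434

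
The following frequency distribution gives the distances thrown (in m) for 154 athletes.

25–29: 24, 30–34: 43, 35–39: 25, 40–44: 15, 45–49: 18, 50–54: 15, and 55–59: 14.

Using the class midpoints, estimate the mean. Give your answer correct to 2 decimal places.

Midpoints: 27, 32, 37, 42, 47, 52, 57
Σfm = 24×27 + 43×32 + 25×37 + 15×42 + 18×47 + 15×52 + 14×57 = 6003
n = Σf = 154
Mean = 6003 / 154 = 38.9805

38.98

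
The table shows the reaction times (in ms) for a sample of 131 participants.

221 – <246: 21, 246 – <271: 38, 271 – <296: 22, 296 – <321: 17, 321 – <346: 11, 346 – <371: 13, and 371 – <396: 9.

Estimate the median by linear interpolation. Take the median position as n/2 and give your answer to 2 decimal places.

278.39

Cumulative frequencies: 21, 59, 81, 98, 109, 122, 131
n = 131; position = n/2 = 65.5.
This falls in the class 271 – <296: L = 271, F = 59, f = 22, h = 25.
Median ≈ 271 + ((65.5 − 59) / 22) × 25 = 278.3864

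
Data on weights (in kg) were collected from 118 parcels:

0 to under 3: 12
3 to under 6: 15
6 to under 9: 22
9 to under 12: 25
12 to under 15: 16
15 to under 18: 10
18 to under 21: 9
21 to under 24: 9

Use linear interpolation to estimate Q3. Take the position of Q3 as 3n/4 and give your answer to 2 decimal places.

14.72

Cumulative frequencies: 12, 27, 49, 74, 90, 100, 109, 118
n = 118; position = 3n/4 = 88.5.
This falls in the class 12 to under 15: L = 12, F = 74, f = 16, h = 3.
Upper quartile ≈ 12 + ((88.5 − 74) / 16) × 3 = 14.7188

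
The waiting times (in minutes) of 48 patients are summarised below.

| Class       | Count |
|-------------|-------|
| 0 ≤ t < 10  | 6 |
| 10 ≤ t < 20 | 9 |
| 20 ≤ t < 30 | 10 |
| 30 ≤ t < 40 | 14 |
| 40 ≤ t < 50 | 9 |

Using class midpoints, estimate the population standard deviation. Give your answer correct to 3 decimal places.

Midpoints: 5, 15, 25, 35, 45
n = 48, Σfm = 1310, mean = 27.2917
Σfm² = 43800
Σf(m − x̄)² = Σfm² − (Σfm)²/n = 43800 − 1310²/48 = 8047.9167
Population variance = 8047.9167 / 48 = 167.6649
Standard deviation = √167.6649 = 12.9485

12.949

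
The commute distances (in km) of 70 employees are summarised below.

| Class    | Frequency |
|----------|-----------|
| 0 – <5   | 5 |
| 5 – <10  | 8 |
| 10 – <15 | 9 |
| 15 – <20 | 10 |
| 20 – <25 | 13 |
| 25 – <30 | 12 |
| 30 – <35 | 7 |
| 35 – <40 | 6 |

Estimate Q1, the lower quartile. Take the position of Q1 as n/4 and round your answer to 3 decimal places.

12.500

Cumulative frequencies: 5, 13, 22, 32, 45, 57, 64, 70
n = 70; position = n/4 = 17.5.
This falls in the class 10 – <15: L = 10, F = 13, f = 9, h = 5.
Lower quartile ≈ 10 + ((17.5 − 13) / 9) × 5 = 12.5000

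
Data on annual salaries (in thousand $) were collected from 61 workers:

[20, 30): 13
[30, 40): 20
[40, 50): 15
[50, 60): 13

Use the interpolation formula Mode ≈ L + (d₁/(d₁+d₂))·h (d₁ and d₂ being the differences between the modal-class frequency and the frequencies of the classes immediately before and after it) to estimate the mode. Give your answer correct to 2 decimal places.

35.83

Modal class: [30, 40) (highest frequency 20).
d₁ = 20 − 13 = 7, d₂ = 20 − 15 = 5
Mode ≈ 30 + (7/(7+5)) × 10 = 30 + 5.8333 = 35.8333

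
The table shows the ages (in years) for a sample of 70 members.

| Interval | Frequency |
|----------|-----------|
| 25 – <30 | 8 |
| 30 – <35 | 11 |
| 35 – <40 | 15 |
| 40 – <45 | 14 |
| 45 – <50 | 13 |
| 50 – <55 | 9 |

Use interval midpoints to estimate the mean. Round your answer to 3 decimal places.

Midpoints: 27.5, 32.5, 37.5, 42.5, 47.5, 52.5
Σfm = 8×27.5 + 11×32.5 + 15×37.5 + 14×42.5 + 13×47.5 + 9×52.5 = 2825
n = Σf = 70
Mean = 2825 / 70 = 40.3571

40.357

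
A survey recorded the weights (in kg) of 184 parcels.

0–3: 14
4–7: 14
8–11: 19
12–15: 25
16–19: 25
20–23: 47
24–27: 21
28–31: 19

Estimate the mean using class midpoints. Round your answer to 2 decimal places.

Midpoints: 1.5, 5.5, 9.5, 13.5, 17.5, 21.5, 25.5, 29.5
Σfm = 14×1.5 + 14×5.5 + 19×9.5 + 25×13.5 + 25×17.5 + 47×21.5 + 21×25.5 + 19×29.5 = 3160
n = Σf = 184
Mean = 3160 / 184 = 17.1739

17.17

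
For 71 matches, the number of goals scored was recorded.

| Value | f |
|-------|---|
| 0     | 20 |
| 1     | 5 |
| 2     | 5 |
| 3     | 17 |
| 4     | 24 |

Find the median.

Cumulative frequencies: 20, 25, 30, 47, 71
n = 71, so the median is the value in position (n+1)/2 = 36.
Position 36 falls at value 3.

3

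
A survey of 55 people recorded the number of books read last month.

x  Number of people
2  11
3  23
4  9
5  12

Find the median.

3

Cumulative frequencies: 11, 34, 43, 55
n = 55, so the median is the value in position (n+1)/2 = 28.
Position 28 falls at value 3.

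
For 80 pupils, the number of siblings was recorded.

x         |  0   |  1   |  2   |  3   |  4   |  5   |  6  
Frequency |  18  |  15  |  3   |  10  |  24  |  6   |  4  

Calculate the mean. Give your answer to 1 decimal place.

Values: 0, 1, 2, 3, 4, 5, 6
Σfx = 18×0 + 15×1 + 3×2 + 10×3 + 24×4 + 6×5 + 4×6 = 201
n = Σf = 80
Mean = 201 / 80 = 2.5125

2.5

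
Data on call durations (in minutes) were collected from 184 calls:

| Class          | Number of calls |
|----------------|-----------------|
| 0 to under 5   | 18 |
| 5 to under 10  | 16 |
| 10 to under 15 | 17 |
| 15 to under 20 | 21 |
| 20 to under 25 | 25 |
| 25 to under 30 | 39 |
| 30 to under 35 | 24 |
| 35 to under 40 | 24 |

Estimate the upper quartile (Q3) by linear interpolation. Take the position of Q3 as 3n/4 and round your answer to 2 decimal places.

30.42

Cumulative frequencies: 18, 34, 51, 72, 97, 136, 160, 184
n = 184; position = 3n/4 = 138.
This falls in the class 30 to under 35: L = 30, F = 136, f = 24, h = 5.
Upper quartile ≈ 30 + ((138 − 136) / 24) × 5 = 30.4167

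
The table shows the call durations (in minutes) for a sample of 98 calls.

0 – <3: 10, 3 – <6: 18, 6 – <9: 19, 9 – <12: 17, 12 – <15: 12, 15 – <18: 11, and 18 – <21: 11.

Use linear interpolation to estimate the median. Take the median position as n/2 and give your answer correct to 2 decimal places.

9.35

Cumulative frequencies: 10, 28, 47, 64, 76, 87, 98
n = 98; position = n/2 = 49.
This falls in the class 9 – <12: L = 9, F = 47, f = 17, h = 3.
Median ≈ 9 + ((49 − 47) / 17) × 3 = 9.3529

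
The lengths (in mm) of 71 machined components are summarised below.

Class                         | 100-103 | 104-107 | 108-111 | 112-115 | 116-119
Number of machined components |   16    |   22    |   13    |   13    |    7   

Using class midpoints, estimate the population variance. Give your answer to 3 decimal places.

26.306

Midpoints: 101.5, 105.5, 109.5, 113.5, 117.5
n = 71, Σfm = 7666.5, mean = 107.9789
Σfm² = 829687.75
Σf(m − x̄)² = Σfm² − (Σfm)²/n = 829687.75 − 7666.5²/71 = 1867.7183
Population variance = 1867.7183 / 71 = 26.3059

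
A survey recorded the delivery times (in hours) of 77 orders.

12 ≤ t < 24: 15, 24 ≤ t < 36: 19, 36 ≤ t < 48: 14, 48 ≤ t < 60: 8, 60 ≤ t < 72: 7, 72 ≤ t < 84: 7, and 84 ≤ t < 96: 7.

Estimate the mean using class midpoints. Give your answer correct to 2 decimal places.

Midpoints: 18, 30, 42, 54, 66, 78, 90
Σfm = 15×18 + 19×30 + 14×42 + 8×54 + 7×66 + 7×78 + 7×90 = 3498
n = Σf = 77
Mean = 3498 / 77 = 45.4286

45.43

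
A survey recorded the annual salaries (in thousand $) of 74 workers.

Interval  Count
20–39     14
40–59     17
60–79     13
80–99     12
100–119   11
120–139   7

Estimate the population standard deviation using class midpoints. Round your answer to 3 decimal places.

32.102

Midpoints: 29.5, 49.5, 69.5, 89.5, 109.5, 129.5
n = 74, Σfm = 5343, mean = 72.2027
Σfm² = 462038.5
Σf(m − x̄)² = Σfm² − (Σfm)²/n = 462038.5 − 5343²/74 = 76259.4595
Population variance = 76259.4595 / 74 = 1030.5332
Standard deviation = √1030.5332 = 32.1019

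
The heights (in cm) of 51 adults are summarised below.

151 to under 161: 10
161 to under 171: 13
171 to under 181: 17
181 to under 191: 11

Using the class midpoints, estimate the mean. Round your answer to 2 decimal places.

Midpoints: 156, 166, 176, 186
Σfm = 10×156 + 13×166 + 17×176 + 11×186 = 8756
n = Σf = 51
Mean = 8756 / 51 = 171.6863

171.69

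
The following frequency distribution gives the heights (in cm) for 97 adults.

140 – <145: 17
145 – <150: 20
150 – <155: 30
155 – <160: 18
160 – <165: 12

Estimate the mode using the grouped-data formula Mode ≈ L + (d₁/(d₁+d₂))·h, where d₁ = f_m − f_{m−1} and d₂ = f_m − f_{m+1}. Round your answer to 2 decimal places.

Modal class: 150 – <155 (highest frequency 30).
d₁ = 30 − 20 = 10, d₂ = 30 − 18 = 12
Mode ≈ 150 + (10/(10+12)) × 5 = 150 + 2.2727 = 152.2727

152.27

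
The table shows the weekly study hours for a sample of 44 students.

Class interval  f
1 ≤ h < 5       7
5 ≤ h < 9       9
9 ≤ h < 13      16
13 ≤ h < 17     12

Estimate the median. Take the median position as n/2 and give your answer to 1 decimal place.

Cumulative frequencies: 7, 16, 32, 44
n = 44; position = n/2 = 22.
This falls in the class 9 ≤ h < 13: L = 9, F = 16, f = 16, h = 4.
Median ≈ 9 + ((22 − 16) / 16) × 4 = 10.5000

10.5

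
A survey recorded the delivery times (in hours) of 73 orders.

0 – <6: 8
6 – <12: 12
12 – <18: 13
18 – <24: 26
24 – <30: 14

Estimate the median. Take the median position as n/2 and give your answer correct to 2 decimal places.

Cumulative frequencies: 8, 20, 33, 59, 73
n = 73; position = n/2 = 36.5.
This falls in the class 18 – <24: L = 18, F = 33, f = 26, h = 6.
Median ≈ 18 + ((36.5 − 33) / 26) × 6 = 18.8077

18.81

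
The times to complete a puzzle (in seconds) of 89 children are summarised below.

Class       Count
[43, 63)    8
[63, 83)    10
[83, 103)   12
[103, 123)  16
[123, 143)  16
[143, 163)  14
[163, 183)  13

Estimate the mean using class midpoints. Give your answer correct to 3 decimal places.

Midpoints: 53, 73, 93, 113, 133, 153, 173
Σfm = 8×53 + 10×73 + 12×93 + 16×113 + 16×133 + 14×153 + 13×173 = 10597
n = Σf = 89
Mean = 10597 / 89 = 119.0674

119.067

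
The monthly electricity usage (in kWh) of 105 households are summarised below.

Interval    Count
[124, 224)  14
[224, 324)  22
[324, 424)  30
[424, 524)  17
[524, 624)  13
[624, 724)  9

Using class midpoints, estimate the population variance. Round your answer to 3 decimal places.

Midpoints: 174, 274, 374, 474, 574, 674
n = 105, Σfm = 41270, mean = 393.0476
Σfm² = 18462980
Σf(m − x̄)² = Σfm² − (Σfm)²/n = 18462980 − 41270²/105 = 2241904.7619
Population variance = 2241904.7619 / 105 = 21351.4739

21351.474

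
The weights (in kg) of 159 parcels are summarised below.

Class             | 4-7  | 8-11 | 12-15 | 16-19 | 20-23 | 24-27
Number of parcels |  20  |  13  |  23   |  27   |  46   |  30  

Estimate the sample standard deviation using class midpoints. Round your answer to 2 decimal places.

6.53

Midpoints: 5.5, 9.5, 13.5, 17.5, 21.5, 25.5
n = 159, Σfm = 2770.5, mean = 17.4245
Σfm² = 55009.75
Σf(m − x̄)² = Σfm² − (Σfm)²/n = 55009.75 − 2770.5²/159 = 6735.0943
Sample variance = 6735.0943 / 158 = 42.6272
Standard deviation = √42.6272 = 6.5289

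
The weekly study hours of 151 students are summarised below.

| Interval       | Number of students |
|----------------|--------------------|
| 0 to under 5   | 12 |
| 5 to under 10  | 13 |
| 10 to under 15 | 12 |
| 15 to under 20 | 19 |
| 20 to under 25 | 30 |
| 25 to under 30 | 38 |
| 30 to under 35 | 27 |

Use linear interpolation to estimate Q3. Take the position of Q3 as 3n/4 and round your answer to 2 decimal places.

Cumulative frequencies: 12, 25, 37, 56, 86, 124, 151
n = 151; position = 3n/4 = 113.25.
This falls in the class 25 to under 30: L = 25, F = 86, f = 38, h = 5.
Upper quartile ≈ 25 + ((113.25 − 86) / 38) × 5 = 28.5855

28.59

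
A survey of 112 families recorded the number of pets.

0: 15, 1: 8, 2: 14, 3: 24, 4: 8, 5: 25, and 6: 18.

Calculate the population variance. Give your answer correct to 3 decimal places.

Values: 0, 1, 2, 3, 4, 5, 6
n = 112, Σfx = 373, mean = 3.3304
Σfx² = 1681
Σf(x − x̄)² = Σfx² − (Σfx)²/n = 1681 − 373²/112 = 438.7768
Population variance = 438.7768 / 112 = 3.9176

3.918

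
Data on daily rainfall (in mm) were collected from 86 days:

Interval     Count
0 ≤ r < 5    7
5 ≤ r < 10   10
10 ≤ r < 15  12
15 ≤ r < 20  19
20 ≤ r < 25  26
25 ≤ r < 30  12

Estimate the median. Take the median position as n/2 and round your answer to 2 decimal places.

18.68

Cumulative frequencies: 7, 17, 29, 48, 74, 86
n = 86; position = n/2 = 43.
This falls in the class 15 ≤ r < 20: L = 15, F = 29, f = 19, h = 5.
Median ≈ 15 + ((43 − 29) / 19) × 5 = 18.6842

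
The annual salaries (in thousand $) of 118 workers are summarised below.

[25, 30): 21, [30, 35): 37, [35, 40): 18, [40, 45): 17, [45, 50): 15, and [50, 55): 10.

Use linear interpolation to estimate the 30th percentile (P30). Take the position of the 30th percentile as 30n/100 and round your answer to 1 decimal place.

Cumulative frequencies: 21, 58, 76, 93, 108, 118
n = 118; position = 30n/100 = 35.4.
This falls in the class [30, 35): L = 30, F = 21, f = 37, h = 5.
30th percentile ≈ 30 + ((35.4 − 21) / 37) × 5 = 31.9459

31.9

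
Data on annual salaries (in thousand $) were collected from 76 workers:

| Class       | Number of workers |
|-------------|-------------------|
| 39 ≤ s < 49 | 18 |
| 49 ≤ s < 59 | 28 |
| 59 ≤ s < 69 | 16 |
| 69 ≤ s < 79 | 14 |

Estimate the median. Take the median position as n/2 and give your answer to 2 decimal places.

Cumulative frequencies: 18, 46, 62, 76
n = 76; position = n/2 = 38.
This falls in the class 49 ≤ s < 59: L = 49, F = 18, f = 28, h = 10.
Median ≈ 49 + ((38 − 18) / 28) × 10 = 56.1429

56.14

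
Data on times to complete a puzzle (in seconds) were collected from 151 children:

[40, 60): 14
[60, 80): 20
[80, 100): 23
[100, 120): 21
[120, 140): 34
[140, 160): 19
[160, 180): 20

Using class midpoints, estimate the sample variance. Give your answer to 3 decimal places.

Midpoints: 50, 70, 90, 110, 130, 150, 170
n = 151, Σfm = 17150, mean = 113.5762
Σfm² = 2153500
Σf(m − x̄)² = Σfm² − (Σfm)²/n = 2153500 − 17150²/151 = 205668.8742
Sample variance = 205668.8742 / 150 = 1371.1258

1371.126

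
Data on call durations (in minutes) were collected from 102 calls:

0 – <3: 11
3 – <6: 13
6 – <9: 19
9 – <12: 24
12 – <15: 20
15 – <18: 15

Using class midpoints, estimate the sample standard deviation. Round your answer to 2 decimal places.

Midpoints: 1.5, 4.5, 7.5, 10.5, 13.5, 16.5
n = 102, Σfm = 987, mean = 9.6765
Σfm² = 11731.5
Σf(m − x̄)² = Σfm² − (Σfm)²/n = 11731.5 − 987²/102 = 2180.8235
Sample variance = 2180.8235 / 101 = 21.5923
Standard deviation = √21.5923 = 4.6468

4.65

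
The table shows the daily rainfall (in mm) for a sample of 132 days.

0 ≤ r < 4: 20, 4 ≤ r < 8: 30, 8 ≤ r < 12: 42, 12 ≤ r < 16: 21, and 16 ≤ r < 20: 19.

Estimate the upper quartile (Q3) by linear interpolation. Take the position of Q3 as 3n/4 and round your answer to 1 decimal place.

13.3

Cumulative frequencies: 20, 50, 92, 113, 132
n = 132; position = 3n/4 = 99.
This falls in the class 12 ≤ r < 16: L = 12, F = 92, f = 21, h = 4.
Upper quartile ≈ 12 + ((99 − 92) / 21) × 4 = 13.3333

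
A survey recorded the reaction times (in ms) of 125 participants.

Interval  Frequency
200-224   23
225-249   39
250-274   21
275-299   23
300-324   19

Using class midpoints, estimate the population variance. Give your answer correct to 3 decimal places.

1126.960

Midpoints: 212, 237, 262, 287, 312
n = 125, Σfm = 32150, mean = 257.2000
Σfm² = 8409850
Σf(m − x̄)² = Σfm² − (Σfm)²/n = 8409850 − 32150²/125 = 140870.0000
Population variance = 140870.0000 / 125 = 1126.9600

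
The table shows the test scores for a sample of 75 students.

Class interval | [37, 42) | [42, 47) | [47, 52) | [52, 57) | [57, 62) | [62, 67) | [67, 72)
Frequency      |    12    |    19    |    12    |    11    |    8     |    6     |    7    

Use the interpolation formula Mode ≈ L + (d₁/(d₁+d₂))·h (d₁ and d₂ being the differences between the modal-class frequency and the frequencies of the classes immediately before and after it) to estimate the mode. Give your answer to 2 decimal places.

44.50

Modal class: [42, 47) (highest frequency 19).
d₁ = 19 − 12 = 7, d₂ = 19 − 12 = 7
Mode ≈ 42 + (7/(7+7)) × 5 = 42 + 2.5000 = 44.5000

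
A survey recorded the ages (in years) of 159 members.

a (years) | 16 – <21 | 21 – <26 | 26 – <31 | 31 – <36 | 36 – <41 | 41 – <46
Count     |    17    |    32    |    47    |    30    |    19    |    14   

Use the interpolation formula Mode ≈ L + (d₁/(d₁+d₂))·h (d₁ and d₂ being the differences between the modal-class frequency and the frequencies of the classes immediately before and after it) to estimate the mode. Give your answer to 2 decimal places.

28.34

Modal class: 26 – <31 (highest frequency 47).
d₁ = 47 − 32 = 15, d₂ = 47 − 30 = 17
Mode ≈ 26 + (15/(15+17)) × 5 = 26 + 2.3438 = 28.3438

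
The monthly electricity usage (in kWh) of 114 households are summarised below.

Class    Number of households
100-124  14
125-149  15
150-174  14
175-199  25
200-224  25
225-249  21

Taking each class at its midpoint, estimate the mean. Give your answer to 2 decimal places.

Midpoints: 112, 137, 162, 187, 212, 237
Σfm = 14×112 + 15×137 + 14×162 + 25×187 + 25×212 + 21×237 = 20843
n = Σf = 114
Mean = 20843 / 114 = 182.8333

182.83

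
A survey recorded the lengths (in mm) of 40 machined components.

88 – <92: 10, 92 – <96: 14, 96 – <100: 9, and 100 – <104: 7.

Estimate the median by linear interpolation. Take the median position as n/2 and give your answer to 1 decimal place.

Cumulative frequencies: 10, 24, 33, 40
n = 40; position = n/2 = 20.
This falls in the class 92 – <96: L = 92, F = 10, f = 14, h = 4.
Median ≈ 92 + ((20 − 10) / 14) × 4 = 94.8571

94.9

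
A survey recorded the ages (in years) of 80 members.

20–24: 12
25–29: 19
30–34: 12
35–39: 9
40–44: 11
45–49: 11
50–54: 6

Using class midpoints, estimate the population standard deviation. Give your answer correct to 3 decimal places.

9.515

Midpoints: 22, 27, 32, 37, 42, 47, 52
n = 80, Σfm = 2785, mean = 34.8125
Σfm² = 104195
Σf(m − x̄)² = Σfm² − (Σfm)²/n = 104195 − 2785²/80 = 7242.1875
Population variance = 7242.1875 / 80 = 90.5273
Standard deviation = √90.5273 = 9.5146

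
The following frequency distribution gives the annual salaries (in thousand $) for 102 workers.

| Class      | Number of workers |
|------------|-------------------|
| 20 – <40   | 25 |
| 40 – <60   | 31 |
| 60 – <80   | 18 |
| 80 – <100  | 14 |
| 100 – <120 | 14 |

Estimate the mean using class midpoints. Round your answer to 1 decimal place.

Midpoints: 30, 50, 70, 90, 110
Σfm = 25×30 + 31×50 + 18×70 + 14×90 + 14×110 = 6360
n = Σf = 102
Mean = 6360 / 102 = 62.3529

62.4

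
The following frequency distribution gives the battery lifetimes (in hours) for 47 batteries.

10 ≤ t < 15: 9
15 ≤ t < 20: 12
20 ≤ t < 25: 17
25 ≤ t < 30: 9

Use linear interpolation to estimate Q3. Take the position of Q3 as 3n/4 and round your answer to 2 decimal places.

Cumulative frequencies: 9, 21, 38, 47
n = 47; position = 3n/4 = 35.25.
This falls in the class 20 ≤ t < 25: L = 20, F = 21, f = 17, h = 5.
Upper quartile ≈ 20 + ((35.25 − 21) / 17) × 5 = 24.1912

24.19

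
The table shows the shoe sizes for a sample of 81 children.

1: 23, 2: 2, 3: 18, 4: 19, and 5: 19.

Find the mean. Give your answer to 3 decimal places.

3.111

Values: 1, 2, 3, 4, 5
Σfx = 23×1 + 2×2 + 18×3 + 19×4 + 19×5 = 252
n = Σf = 81
Mean = 252 / 81 = 3.1111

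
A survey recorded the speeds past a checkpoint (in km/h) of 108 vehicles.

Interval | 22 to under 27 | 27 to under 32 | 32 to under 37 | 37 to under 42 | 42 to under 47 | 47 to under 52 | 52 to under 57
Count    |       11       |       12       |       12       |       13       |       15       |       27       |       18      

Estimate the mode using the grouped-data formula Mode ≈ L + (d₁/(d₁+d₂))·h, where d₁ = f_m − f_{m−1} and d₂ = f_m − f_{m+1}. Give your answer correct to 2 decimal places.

Modal class: 47 to under 52 (highest frequency 27).
d₁ = 27 − 15 = 12, d₂ = 27 − 18 = 9
Mode ≈ 47 + (12/(12+9)) × 5 = 47 + 2.8571 = 49.8571

49.86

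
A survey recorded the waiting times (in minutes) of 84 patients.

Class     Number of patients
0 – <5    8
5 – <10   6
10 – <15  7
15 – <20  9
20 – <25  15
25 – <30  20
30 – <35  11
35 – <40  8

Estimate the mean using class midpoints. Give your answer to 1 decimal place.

22.1

Midpoints: 2.5, 7.5, 12.5, 17.5, 22.5, 27.5, 32.5, 37.5
Σfm = 8×2.5 + 6×7.5 + 7×12.5 + 9×17.5 + 15×22.5 + 20×27.5 + 11×32.5 + 8×37.5 = 1855
n = Σf = 84
Mean = 1855 / 84 = 22.0833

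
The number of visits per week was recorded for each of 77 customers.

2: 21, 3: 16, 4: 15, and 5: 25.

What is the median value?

Cumulative frequencies: 21, 37, 52, 77
n = 77, so the median is the value in position (n+1)/2 = 39.
Position 39 falls at value 4.

4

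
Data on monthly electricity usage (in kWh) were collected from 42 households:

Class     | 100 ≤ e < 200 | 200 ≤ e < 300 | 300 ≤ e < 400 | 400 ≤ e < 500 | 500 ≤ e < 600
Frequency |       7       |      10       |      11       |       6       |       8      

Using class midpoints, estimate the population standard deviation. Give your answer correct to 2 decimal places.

134.43

Midpoints: 150, 250, 350, 450, 550
n = 42, Σfm = 14500, mean = 345.2381
Σfm² = 5765000
Σf(m − x̄)² = Σfm² − (Σfm)²/n = 5765000 − 14500²/42 = 759047.6190
Population variance = 759047.6190 / 42 = 18072.5624
Standard deviation = √18072.5624 = 134.4342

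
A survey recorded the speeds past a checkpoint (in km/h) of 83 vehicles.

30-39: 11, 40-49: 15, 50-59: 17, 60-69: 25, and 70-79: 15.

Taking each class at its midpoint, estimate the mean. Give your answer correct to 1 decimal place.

56.7

Midpoints: 34.5, 44.5, 54.5, 64.5, 74.5
Σfm = 11×34.5 + 15×44.5 + 17×54.5 + 25×64.5 + 15×74.5 = 4703.5
n = Σf = 83
Mean = 4703.5 / 83 = 56.6687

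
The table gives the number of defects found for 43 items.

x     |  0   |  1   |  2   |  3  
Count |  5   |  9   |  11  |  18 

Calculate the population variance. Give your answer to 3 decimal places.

Values: 0, 1, 2, 3
n = 43, Σfx = 85, mean = 1.9767
Σfx² = 215
Σf(x − x̄)² = Σfx² − (Σfx)²/n = 215 − 85²/43 = 46.9767
Population variance = 46.9767 / 43 = 1.0925

1.092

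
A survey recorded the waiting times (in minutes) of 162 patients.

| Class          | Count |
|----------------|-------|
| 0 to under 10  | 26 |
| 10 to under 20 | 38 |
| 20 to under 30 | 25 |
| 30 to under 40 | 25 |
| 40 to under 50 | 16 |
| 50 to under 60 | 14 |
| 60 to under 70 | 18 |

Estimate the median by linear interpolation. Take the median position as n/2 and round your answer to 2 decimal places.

Cumulative frequencies: 26, 64, 89, 114, 130, 144, 162
n = 162; position = n/2 = 81.
This falls in the class 20 to under 30: L = 20, F = 64, f = 25, h = 10.
Median ≈ 20 + ((81 − 64) / 25) × 10 = 26.8000

26.80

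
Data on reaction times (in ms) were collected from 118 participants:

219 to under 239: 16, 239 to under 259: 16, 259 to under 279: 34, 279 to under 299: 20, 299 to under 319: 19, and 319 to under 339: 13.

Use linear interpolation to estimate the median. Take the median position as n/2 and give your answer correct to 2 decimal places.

Cumulative frequencies: 16, 32, 66, 86, 105, 118
n = 118; position = n/2 = 59.
This falls in the class 259 to under 279: L = 259, F = 32, f = 34, h = 20.
Median ≈ 259 + ((59 − 32) / 34) × 20 = 274.8824

274.88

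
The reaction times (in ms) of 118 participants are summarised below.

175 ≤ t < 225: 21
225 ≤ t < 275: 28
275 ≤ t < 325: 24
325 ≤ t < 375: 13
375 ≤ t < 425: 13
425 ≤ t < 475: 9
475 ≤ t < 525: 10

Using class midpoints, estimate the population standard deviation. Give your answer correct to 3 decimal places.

92.861

Midpoints: 200, 250, 300, 350, 400, 450, 500
n = 118, Σfm = 37200, mean = 315.2542
Σfm² = 12745000
Σf(m − x̄)² = Σfm² − (Σfm)²/n = 12745000 − 37200²/118 = 1017542.3729
Population variance = 1017542.3729 / 118 = 8623.2404
Standard deviation = √8623.2404 = 92.8614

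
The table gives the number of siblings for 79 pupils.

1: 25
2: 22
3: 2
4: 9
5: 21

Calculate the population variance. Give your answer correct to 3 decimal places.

Values: 1, 2, 3, 4, 5
n = 79, Σfx = 216, mean = 2.7342
Σfx² = 800
Σf(x − x̄)² = Σfx² − (Σfx)²/n = 800 − 216²/79 = 209.4177
Population variance = 209.4177 / 79 = 2.6509

2.651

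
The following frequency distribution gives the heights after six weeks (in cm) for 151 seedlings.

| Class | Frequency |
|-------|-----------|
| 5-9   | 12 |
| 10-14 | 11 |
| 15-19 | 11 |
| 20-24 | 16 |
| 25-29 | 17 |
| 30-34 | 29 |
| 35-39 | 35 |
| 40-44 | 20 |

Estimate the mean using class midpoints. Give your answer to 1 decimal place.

28.3

Midpoints: 7, 12, 17, 22, 27, 32, 37, 42
Σfm = 12×7 + 11×12 + 11×17 + 16×22 + 17×27 + 29×32 + 35×37 + 20×42 = 4277
n = Σf = 151
Mean = 4277 / 151 = 28.3245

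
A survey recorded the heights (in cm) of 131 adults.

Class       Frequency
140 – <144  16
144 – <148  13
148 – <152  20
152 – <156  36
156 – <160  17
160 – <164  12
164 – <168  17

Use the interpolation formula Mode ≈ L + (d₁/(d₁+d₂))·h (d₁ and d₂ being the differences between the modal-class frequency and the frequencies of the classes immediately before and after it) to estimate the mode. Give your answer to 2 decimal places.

Modal class: 152 – <156 (highest frequency 36).
d₁ = 36 − 20 = 16, d₂ = 36 − 17 = 19
Mode ≈ 152 + (16/(16+19)) × 4 = 152 + 1.8286 = 153.8286

153.83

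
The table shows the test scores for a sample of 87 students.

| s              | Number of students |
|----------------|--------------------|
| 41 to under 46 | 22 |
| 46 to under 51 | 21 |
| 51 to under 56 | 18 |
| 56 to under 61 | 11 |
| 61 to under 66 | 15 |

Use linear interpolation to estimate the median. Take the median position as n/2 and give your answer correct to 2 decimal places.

Cumulative frequencies: 22, 43, 61, 72, 87
n = 87; position = n/2 = 43.5.
This falls in the class 51 to under 56: L = 51, F = 43, f = 18, h = 5.
Median ≈ 51 + ((43.5 − 43) / 18) × 5 = 51.1389

51.14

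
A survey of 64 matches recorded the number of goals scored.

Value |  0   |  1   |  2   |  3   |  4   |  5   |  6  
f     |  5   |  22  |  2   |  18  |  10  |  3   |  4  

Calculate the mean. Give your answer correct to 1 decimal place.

2.5

Values: 0, 1, 2, 3, 4, 5, 6
Σfx = 5×0 + 22×1 + 2×2 + 18×3 + 10×4 + 3×5 + 4×6 = 159
n = Σf = 64
Mean = 159 / 64 = 2.4844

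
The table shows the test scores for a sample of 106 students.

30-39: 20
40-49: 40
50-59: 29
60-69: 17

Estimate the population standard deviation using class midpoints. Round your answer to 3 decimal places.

Midpoints: 34.5, 44.5, 54.5, 64.5
n = 106, Σfm = 5147, mean = 48.5566
Σfm² = 259876.5
Σf(m − x̄)² = Σfm² − (Σfm)²/n = 259876.5 − 5147²/106 = 9955.6604
Population variance = 9955.6604 / 106 = 93.9213
Standard deviation = √93.9213 = 9.6913

9.691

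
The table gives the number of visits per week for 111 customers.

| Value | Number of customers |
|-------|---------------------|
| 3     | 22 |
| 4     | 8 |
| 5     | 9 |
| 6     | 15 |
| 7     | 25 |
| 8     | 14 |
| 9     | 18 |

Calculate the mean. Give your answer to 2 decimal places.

6.14

Values: 3, 4, 5, 6, 7, 8, 9
Σfx = 22×3 + 8×4 + 9×5 + 15×6 + 25×7 + 14×8 + 18×9 = 682
n = Σf = 111
Mean = 682 / 111 = 6.1441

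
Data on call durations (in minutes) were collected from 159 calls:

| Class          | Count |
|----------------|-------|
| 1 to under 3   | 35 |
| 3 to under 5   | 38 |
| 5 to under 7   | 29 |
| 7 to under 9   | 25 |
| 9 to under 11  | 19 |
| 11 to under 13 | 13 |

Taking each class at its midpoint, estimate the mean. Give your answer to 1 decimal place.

Midpoints: 2, 4, 6, 8, 10, 12
Σfm = 35×2 + 38×4 + 29×6 + 25×8 + 19×10 + 13×12 = 942
n = Σf = 159
Mean = 942 / 159 = 5.9245

5.9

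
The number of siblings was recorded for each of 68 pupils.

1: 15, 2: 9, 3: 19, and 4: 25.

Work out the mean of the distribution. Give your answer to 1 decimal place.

Values: 1, 2, 3, 4
Σfx = 15×1 + 9×2 + 19×3 + 25×4 = 190
n = Σf = 68
Mean = 190 / 68 = 2.7941

2.8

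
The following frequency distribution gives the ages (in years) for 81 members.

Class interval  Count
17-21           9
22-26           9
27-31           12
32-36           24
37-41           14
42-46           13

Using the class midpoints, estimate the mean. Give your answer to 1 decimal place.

Midpoints: 19, 24, 29, 34, 39, 44
Σfm = 9×19 + 9×24 + 12×29 + 24×34 + 14×39 + 13×44 = 2669
n = Σf = 81
Mean = 2669 / 81 = 32.9506

33.0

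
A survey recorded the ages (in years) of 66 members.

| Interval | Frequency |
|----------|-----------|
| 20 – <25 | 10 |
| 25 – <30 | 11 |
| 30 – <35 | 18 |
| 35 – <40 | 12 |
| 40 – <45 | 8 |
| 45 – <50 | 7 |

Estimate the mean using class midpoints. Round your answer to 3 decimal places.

Midpoints: 22.5, 27.5, 32.5, 37.5, 42.5, 47.5
Σfm = 10×22.5 + 11×27.5 + 18×32.5 + 12×37.5 + 8×42.5 + 7×47.5 = 2235
n = Σf = 66
Mean = 2235 / 66 = 33.8636

33.864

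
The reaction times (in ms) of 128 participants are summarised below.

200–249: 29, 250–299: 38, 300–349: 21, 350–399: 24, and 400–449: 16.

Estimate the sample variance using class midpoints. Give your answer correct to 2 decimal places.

4517.72

Midpoints: 224.5, 274.5, 324.5, 374.5, 424.5
n = 128, Σfm = 39536, mean = 308.8750
Σfm² = 12785432
Σf(m − x̄)² = Σfm² − (Σfm)²/n = 12785432 − 39536²/128 = 573750.0000
Sample variance = 573750.0000 / 127 = 4517.7165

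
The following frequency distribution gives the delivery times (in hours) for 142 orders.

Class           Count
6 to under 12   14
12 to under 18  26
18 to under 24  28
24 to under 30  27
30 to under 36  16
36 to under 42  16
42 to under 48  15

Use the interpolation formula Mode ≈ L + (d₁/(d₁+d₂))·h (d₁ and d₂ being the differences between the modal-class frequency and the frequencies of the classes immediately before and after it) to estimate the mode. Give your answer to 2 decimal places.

22.00

Modal class: 18 to under 24 (highest frequency 28).
d₁ = 28 − 26 = 2, d₂ = 28 − 27 = 1
Mode ≈ 18 + (2/(2+1)) × 6 = 18 + 4.0000 = 22.0000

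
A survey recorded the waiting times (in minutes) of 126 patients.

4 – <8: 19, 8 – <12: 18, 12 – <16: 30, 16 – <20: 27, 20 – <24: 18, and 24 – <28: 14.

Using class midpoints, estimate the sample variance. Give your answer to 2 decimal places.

38.39

Midpoints: 6, 10, 14, 18, 22, 26
n = 126, Σfm = 1960, mean = 15.5556
Σfm² = 35288
Σf(m − x̄)² = Σfm² − (Σfm)²/n = 35288 − 1960²/126 = 4799.1111
Sample variance = 4799.1111 / 125 = 38.3929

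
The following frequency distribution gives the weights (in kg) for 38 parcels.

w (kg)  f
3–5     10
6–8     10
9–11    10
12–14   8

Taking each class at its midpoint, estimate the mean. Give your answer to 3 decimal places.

8.263

Midpoints: 4, 7, 10, 13
Σfm = 10×4 + 10×7 + 10×10 + 8×13 = 314
n = Σf = 38
Mean = 314 / 38 = 8.2632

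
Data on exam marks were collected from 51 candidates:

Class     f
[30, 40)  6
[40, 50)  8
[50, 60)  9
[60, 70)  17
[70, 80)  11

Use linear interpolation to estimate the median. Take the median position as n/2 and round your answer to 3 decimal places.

61.471

Cumulative frequencies: 6, 14, 23, 40, 51
n = 51; position = n/2 = 25.5.
This falls in the class [60, 70): L = 60, F = 23, f = 17, h = 10.
Median ≈ 60 + ((25.5 − 23) / 17) × 10 = 61.4706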